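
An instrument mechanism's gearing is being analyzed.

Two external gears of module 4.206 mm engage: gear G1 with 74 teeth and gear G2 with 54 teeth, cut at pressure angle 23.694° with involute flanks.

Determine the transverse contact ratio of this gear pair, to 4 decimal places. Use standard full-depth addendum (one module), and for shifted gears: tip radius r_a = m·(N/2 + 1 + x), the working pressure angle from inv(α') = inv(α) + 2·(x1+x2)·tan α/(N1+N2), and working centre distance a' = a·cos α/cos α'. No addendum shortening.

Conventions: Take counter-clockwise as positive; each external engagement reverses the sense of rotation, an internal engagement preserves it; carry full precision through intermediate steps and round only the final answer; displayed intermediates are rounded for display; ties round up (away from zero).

1.6097

class = single-mesh tooth geometry [involute pair 74T × 54T, m = 4.206]
base radii: r_b1 = 142.503794, r_b2 = 103.989255
tip radii: r_a1 = 159.828000, r_a2 = 117.768000
no profile shift: α' = α, a' = a
action lengths: √(r_a1²−r_b1²) = 72.371668, √(r_a2²−r_b2²) = 55.276909
base pitch p_b = π·m·cos α = 12.099699
CR = (72.371668 + 55.276909 − 269.184000·sin 23.69400°)/12.099699 = 1.609666
contact ratio ≈ 1.6097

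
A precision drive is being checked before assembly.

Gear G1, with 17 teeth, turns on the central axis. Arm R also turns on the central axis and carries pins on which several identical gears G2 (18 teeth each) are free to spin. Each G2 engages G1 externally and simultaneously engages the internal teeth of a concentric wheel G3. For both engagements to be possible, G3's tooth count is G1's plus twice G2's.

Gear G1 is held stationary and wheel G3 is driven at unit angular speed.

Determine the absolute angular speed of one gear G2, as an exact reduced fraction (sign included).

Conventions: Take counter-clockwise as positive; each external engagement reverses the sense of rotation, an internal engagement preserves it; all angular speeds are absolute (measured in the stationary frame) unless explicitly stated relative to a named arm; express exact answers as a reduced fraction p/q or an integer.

53/36

topology: planetary set — G1 17T / G2 18T / G3 53T, arm = carrier (Willis)
ring teeth: 17 + 2·18 = 53
17(ω_sun−ω_arm) = −53(ω_ring−ω_arm),  ω_sun = 0, ω_ring = 1
17(0−ω_arm) = −53(1−ω_arm)  ⇒  70·ω_arm = 53  ⇒  ω_arm = 53/70
sun–planet mesh: 17·(0−53/70) = −18·(ω_p−ω_arm)  ⇒  ω_p−ω_arm = 901/1260
ω_p = 53/70 + 901/1260 = 53/36
exact speed ratio = 53/36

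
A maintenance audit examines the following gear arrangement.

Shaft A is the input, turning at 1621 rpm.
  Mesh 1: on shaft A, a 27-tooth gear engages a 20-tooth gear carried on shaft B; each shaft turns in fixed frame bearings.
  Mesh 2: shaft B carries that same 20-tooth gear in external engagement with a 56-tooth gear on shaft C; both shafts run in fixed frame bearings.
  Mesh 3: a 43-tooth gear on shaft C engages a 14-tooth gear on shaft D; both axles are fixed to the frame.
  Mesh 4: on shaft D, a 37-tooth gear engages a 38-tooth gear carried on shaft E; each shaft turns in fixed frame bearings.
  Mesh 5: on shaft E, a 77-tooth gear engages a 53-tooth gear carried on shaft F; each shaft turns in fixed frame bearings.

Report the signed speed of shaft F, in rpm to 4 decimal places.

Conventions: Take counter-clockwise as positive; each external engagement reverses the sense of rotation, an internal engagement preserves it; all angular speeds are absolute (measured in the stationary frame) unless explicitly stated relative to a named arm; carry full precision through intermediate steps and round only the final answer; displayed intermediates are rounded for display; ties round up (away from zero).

-3395.7222 rpm

recognized (6 fixed axles, 5 meshes): fixed-axis compound train
mesh 1 [27T→20T]: ω = 1621.0000×27/20 = 2188.3500 rpm, sense flips to −
mesh 2 [20T→56T]: ω = 2188.3500×20/56 = 781.5536 rpm, sense flips to +
mesh 3 [43T→14T]: ω = 781.5536×43/14 = 2400.4860 rpm, sense flips to −
mesh 4 [37T→38T]: ω = 2400.4860×37/38 = 2337.3153 rpm, sense flips to +
mesh 5 [77T→53T]: ω = 2337.3153×77/53 = 3395.7222 rpm, sense flips to −
signed output speed = -3395.7222 rpm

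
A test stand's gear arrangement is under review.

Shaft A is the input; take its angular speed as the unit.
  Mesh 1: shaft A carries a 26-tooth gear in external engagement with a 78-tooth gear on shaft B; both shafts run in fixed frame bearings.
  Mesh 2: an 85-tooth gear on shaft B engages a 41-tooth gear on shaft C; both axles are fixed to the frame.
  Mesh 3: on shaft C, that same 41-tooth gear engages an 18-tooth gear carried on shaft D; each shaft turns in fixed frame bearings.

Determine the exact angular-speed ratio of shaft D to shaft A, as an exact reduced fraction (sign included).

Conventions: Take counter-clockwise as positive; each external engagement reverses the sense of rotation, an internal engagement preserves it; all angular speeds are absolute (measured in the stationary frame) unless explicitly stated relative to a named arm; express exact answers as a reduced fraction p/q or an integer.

class = fixed-axis compound train [3 meshes; 3 ratios multiply, 3 sense flips]
mesh 1 [26T→78T]: running ratio 1/3, sense −
mesh 2 [85T→41T]: running ratio 85/123, sense +
mesh 3 [41T→18T]: running ratio 85/54, sense −
ω_out/ω_in = -85/54

-85/54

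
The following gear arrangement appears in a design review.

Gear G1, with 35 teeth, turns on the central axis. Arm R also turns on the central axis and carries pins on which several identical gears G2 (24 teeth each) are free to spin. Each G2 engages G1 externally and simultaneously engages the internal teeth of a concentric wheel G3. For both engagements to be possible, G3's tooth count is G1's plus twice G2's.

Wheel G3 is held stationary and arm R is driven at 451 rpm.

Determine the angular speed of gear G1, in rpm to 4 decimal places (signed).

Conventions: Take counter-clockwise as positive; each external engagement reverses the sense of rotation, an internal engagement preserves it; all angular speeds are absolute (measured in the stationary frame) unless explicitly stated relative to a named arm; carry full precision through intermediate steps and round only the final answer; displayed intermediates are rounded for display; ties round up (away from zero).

recognized (axles ride arm R): planetary set, 35/24/83 teeth
normalise by the input: solve with ω_arm = 1, then scale by 451 rpm
ring teeth: 35 + 2·24 = 83
35(ω_sun−ω_arm) = −83(ω_ring−ω_arm),  ω_ring = 0, ω_arm = 1
ω_sun = 1 − (83/35)(0−1) = 118/35
scale: ω_sun = 118/35 × 451 rpm = +1520.5143 rpm

+1520.5143 rpm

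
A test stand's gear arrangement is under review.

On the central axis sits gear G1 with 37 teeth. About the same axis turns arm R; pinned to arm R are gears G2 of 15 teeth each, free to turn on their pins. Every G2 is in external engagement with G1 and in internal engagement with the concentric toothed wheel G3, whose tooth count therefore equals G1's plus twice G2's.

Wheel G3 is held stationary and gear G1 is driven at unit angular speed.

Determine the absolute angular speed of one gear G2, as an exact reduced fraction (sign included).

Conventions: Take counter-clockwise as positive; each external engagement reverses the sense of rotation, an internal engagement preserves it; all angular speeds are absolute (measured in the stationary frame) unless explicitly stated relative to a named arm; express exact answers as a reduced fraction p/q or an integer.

class = planetary set [G3 = 37+2·15 = 67; Willis about the carrier]
ring teeth: 37 + 2·15 = 67
37(ω_sun−ω_arm) = −67(ω_ring−ω_arm),  ω_ring = 0, ω_sun = 1
37(1−ω_arm) = −67(0−ω_arm)  ⇒  104·ω_arm = 37  ⇒  ω_arm = 37/104
sun–planet mesh: 37·(1−37/104) = −15·(ω_p−ω_arm)  ⇒  ω_p−ω_arm = -2479/1560
ω_p = 37/104 − 2479/1560 = -37/30
exact speed ratio = -37/30

-37/30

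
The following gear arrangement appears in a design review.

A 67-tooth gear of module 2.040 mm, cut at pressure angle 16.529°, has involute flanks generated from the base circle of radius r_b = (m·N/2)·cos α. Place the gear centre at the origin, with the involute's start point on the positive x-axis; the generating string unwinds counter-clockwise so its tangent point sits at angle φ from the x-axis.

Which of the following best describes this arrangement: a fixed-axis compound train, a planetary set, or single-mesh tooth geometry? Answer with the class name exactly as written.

recognized (one wheel, involute flank): single-mesh tooth geometry, m = 2.040, N = 67
classification: single-mesh tooth geometry

single-mesh tooth geometry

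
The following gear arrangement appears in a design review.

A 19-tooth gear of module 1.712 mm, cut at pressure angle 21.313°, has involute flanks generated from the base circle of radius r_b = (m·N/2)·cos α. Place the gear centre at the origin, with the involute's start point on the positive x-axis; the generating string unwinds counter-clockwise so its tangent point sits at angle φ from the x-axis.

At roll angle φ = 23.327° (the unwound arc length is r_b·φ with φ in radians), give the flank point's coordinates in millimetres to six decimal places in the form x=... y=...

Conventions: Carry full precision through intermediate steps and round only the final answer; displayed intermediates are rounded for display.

class = single-mesh tooth geometry [base-circle involute, m = 1.712, 19T]
pitch radius r_p = m·N/2 = 1.712·19/2 = 16.264000
base radius r_b = r_p·cos α = 16.264000·cos 21.313° = 15.151685
roll angle φ = 23.327° = 0.40713295 rad
x = r_b·(cos φ + φ·sin φ) = 16.355876
y = r_b·(sin φ − φ·cos φ) = 0.335222

x=16.355876 y=0.335222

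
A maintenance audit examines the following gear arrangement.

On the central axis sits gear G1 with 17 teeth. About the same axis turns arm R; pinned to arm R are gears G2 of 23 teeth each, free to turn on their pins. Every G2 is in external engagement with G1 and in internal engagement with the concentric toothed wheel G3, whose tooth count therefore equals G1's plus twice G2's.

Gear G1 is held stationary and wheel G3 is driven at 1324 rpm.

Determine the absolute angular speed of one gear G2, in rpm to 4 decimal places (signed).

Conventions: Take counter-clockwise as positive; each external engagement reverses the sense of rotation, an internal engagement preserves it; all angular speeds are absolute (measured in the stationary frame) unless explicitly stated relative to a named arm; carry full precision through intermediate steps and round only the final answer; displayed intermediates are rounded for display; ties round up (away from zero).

class = planetary set [G3 = 17+2·23 = 63; Willis about the carrier]
normalise by the input: solve with ω_ring = 1, then scale by 1324 rpm
ring teeth: 17 + 2·23 = 63
17(ω_sun−ω_arm) = −63(ω_ring−ω_arm),  ω_sun = 0, ω_ring = 1
17(0−ω_arm) = −63(1−ω_arm)  ⇒  80·ω_arm = 63  ⇒  ω_arm = 63/80
sun–planet mesh: 17·(0−63/80) = −23·(ω_p−ω_arm)  ⇒  ω_p−ω_arm = 1071/1840
ω_p = 63/80 + 1071/1840 = 63/46
scale: ω_p = 63/46 × 1324 rpm = +1813.3043 rpm

+1813.3043 rpm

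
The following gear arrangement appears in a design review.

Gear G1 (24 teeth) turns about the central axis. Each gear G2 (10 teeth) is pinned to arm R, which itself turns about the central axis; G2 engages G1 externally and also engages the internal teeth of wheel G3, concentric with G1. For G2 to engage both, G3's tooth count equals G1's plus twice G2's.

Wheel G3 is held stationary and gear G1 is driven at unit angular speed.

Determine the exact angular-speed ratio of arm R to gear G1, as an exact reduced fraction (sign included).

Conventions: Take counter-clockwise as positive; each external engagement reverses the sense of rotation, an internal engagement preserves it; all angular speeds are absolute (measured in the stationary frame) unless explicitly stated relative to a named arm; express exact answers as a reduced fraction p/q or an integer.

6/17

planetary set (24T centre, 10T on arm, 44T internal) — Willis relation
ring teeth: 24 + 2·10 = 44
24(ω_sun−ω_arm) = −44(ω_ring−ω_arm),  ω_ring = 0, ω_sun = 1
24(1−ω_arm) = −44(0−ω_arm)  ⇒  68·ω_arm = 24  ⇒  ω_arm = 6/17
ω_out/ω_in = 6/17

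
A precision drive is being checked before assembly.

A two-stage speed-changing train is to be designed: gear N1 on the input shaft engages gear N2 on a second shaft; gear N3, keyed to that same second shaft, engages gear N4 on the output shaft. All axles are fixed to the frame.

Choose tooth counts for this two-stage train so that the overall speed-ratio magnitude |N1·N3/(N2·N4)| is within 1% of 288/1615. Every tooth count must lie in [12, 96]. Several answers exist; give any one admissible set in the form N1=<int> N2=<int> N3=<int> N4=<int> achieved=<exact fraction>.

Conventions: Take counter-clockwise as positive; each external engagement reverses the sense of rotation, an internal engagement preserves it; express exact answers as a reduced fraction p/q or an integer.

class = fixed-axis compound train [2-stage, 288/1615 wanted]
target = 288/1615 in lowest terms: an exact hit needs N1·N3 = k·288 and N2·N4 = k·1615 for one integer k, every count in [12, 96]; additionally prefer no 1:1 stage (N1 ≠ N2, N3 ≠ N4)
k = 1: N1·N3 = 288 = 12·24, N2·N4 = 1615 = 17·95
achieved = 12·24/(17·95) = 288/1615; |achieved − target| = 0 ≤ 72/40375 ✓

N1=12 N2=17 N3=24 N4=95 achieved=288/1615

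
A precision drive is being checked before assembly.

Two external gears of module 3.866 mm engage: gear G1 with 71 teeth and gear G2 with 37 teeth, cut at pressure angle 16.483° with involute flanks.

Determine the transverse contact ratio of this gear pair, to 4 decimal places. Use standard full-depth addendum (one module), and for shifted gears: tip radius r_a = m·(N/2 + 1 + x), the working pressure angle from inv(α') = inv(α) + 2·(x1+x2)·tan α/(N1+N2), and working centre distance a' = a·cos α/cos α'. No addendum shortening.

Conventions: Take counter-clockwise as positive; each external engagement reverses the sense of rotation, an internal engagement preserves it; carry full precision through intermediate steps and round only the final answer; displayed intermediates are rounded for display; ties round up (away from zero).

1.9735

single-mesh involute tooth geometry (71T engaging 37T at module 3.866)
base radii: r_b1 = 131.602856, r_b2 = 68.581770
tip radii: r_a1 = 141.109000, r_a2 = 75.387000
no profile shift: α' = α, a' = a
action lengths: √(r_a1²−r_b1²) = 50.915990, √(r_a2²−r_b2²) = 31.300808
base pitch p_b = π·m·cos α = 11.646269
CR = (50.915990 + 31.300808 − 208.764000·sin 16.48300°)/11.646269 = 1.973509
contact ratio ≈ 1.9735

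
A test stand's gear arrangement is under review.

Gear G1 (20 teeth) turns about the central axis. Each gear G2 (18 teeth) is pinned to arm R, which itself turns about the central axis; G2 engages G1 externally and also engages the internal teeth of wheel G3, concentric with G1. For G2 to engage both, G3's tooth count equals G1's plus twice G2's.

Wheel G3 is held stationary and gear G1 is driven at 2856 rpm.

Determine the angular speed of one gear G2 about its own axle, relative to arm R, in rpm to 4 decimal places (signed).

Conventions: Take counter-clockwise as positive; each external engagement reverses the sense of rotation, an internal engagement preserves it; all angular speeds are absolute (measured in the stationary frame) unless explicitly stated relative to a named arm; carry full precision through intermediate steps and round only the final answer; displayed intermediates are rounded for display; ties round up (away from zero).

planetary set (20T centre, 18T on arm, 56T internal) — Willis relation
normalise by the input: solve with ω_sun = 1, then scale by 2856 rpm
ring teeth: 20 + 2·18 = 56
20(ω_sun−ω_arm) = −56(ω_ring−ω_arm),  ω_ring = 0, ω_sun = 1
20(1−ω_arm) = −56(0−ω_arm)  ⇒  76·ω_arm = 20  ⇒  ω_arm = 5/19
sun–planet mesh: 20·(1−5/19) = −18·(ω_p−ω_arm)  ⇒  ω_p−ω_arm = -140/171
scale: ω_p−ω_arm = -140/171 × 2856 rpm = -2338.2456 rpm

-2338.2456 rpm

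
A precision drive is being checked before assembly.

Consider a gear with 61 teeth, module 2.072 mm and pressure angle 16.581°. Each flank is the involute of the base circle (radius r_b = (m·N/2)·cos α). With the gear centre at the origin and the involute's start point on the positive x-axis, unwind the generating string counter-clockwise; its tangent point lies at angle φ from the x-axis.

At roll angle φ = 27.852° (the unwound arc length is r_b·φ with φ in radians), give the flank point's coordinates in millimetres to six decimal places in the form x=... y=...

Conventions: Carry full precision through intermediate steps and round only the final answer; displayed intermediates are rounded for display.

class = single-mesh tooth geometry [base-circle involute, m = 2.072, 61T]
pitch radius r_p = m·N/2 = 2.072·61/2 = 63.196000
base radius r_b = r_p·cos α = 63.196000·cos 16.581° = 60.568137
roll angle φ = 27.852° = 0.48610910 rad
x = r_b·(cos φ + φ·sin φ) = 67.307087
y = r_b·(sin φ − φ·cos φ) = 2.264784

x=67.307087 y=2.264784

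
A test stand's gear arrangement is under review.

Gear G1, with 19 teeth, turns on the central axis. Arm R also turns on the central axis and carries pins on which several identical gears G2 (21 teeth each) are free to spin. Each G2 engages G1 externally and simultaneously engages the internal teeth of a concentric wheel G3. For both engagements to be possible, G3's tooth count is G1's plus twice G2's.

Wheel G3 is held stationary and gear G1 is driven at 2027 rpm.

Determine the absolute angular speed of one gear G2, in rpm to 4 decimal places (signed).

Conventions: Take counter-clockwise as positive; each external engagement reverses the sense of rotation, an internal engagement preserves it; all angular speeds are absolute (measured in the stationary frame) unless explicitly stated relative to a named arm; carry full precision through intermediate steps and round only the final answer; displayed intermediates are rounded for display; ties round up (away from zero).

-916.9762 rpm

topology: planetary set — G1 19T / G2 21T / G3 61T, arm = carrier (Willis)
normalise by the input: solve with ω_sun = 1, then scale by 2027 rpm
ring teeth: 19 + 2·21 = 61
19(ω_sun−ω_arm) = −61(ω_ring−ω_arm),  ω_ring = 0, ω_sun = 1
19(1−ω_arm) = −61(0−ω_arm)  ⇒  80·ω_arm = 19  ⇒  ω_arm = 19/80
sun–planet mesh: 19·(1−19/80) = −21·(ω_p−ω_arm)  ⇒  ω_p−ω_arm = -1159/1680
ω_p = 19/80 − 1159/1680 = -19/42
scale: ω_p = -19/42 × 2027 rpm = -916.9762 rpm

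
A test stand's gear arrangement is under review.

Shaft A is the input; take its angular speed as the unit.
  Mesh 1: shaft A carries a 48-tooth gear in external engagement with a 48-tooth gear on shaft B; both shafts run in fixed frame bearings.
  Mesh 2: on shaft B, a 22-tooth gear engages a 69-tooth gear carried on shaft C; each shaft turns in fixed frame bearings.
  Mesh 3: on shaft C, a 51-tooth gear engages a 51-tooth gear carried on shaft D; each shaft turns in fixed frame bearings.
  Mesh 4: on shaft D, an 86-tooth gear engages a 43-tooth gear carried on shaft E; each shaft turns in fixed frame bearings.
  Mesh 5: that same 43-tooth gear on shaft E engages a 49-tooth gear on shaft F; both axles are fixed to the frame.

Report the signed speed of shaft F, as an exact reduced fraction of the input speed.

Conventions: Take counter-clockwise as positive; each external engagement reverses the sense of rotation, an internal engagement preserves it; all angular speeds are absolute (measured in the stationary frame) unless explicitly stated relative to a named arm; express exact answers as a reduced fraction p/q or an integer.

5-mesh fixed-axis compound train (all bearings frame-fixed)
mesh 1 [48T→48T]: |ω|/ω_in = 1×48/48 = 1, sense flips to −
mesh 2 [22T→69T]: |ω|/ω_in = 1×22/69 = 22/69, sense flips to +
mesh 3 [51T→51T]: |ω|/ω_in = (22/69)×51/51 = 22/69, sense flips to −
mesh 4 [86T→43T]: |ω|/ω_in = (22/69)×86/43 = 44/69, sense flips to +
mesh 5 [43T→49T]: |ω|/ω_in = (44/69)×43/49 = 1892/3381, sense flips to −
signed output speed (× input speed) = -1892/3381

-1892/3381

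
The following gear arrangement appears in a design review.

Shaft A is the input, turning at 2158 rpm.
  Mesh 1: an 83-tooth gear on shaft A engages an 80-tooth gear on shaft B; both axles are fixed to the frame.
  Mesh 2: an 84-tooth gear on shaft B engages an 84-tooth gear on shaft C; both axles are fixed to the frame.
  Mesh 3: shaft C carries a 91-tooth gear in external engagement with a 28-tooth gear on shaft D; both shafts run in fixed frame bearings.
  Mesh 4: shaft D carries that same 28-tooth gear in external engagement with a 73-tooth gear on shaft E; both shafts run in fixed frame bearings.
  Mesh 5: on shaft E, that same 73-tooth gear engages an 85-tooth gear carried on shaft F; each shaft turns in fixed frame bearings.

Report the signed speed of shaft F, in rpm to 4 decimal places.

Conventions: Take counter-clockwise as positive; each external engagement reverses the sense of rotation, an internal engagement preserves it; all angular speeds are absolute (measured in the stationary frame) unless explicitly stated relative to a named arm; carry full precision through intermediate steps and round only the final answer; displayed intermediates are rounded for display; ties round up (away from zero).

-2396.9668 rpm

recognized (6 fixed axles, 5 meshes): fixed-axis compound train
mesh 1 [83T→80T]: ω = 2158.0000×83/80 = 2238.9250 rpm, sense flips to −
mesh 2 [84T→84T]: ω = 2238.9250×84/84 = 2238.9250 rpm, sense flips to +
mesh 3 [91T→28T]: ω = 2238.9250×91/28 = 7276.5063 rpm, sense flips to −
mesh 4 [28T→73T]: ω = 7276.5063×28/73 = 2790.9887 rpm, sense flips to +
mesh 5 [73T→85T]: ω = 2790.9887×73/85 = 2396.9668 rpm, sense flips to −
signed output speed = -2396.9668 rpm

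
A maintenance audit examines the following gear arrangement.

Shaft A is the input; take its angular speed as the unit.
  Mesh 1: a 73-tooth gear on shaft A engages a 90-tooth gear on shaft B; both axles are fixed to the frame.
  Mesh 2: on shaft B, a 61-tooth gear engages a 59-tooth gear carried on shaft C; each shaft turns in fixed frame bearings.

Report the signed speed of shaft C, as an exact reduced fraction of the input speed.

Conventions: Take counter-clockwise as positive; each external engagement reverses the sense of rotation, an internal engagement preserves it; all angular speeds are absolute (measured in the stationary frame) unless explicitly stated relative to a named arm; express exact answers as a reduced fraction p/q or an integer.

4453/5310

2-mesh fixed-axis compound train (all bearings frame-fixed)
mesh 1 [73T→90T]: |ω|/ω_in = 1×73/90 = 73/90, sense flips to −
mesh 2 [61T→59T]: |ω|/ω_in = (73/90)×61/59 = 4453/5310, sense flips to +
signed output speed (× input speed) = 4453/5310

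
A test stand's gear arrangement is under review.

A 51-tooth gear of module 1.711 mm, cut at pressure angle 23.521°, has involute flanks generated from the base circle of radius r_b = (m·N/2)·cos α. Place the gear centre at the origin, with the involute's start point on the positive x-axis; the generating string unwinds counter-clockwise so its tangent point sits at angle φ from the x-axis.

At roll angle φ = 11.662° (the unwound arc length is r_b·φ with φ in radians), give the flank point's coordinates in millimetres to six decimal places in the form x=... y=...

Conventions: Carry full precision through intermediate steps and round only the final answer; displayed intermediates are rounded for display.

x=40.825532 y=0.111982

class = single-mesh tooth geometry [base-circle involute, m = 1.711, 51T]
pitch radius r_p = m·N/2 = 1.711·51/2 = 43.630500
base radius r_b = r_p·cos α = 43.630500·cos 23.521° = 40.005410
roll angle φ = 11.662° = 0.20354030 rad
x = r_b·(cos φ + φ·sin φ) = 40.825532
y = r_b·(sin φ − φ·cos φ) = 0.111982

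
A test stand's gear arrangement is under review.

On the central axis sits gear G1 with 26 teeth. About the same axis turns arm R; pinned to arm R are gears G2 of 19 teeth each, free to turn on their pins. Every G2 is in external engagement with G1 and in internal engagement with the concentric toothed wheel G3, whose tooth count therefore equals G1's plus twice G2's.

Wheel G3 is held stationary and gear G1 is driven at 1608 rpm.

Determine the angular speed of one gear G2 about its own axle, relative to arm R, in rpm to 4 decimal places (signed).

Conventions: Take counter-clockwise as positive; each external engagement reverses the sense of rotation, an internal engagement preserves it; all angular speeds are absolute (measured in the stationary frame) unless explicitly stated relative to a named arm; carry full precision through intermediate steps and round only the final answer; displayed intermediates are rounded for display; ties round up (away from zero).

-1564.7439 rpm

class = planetary set [G3 = 26+2·19 = 64; Willis about the carrier]
normalise by the input: solve with ω_sun = 1, then scale by 1608 rpm
ring teeth: 26 + 2·19 = 64
26(ω_sun−ω_arm) = −64(ω_ring−ω_arm),  ω_ring = 0, ω_sun = 1
26(1−ω_arm) = −64(0−ω_arm)  ⇒  90·ω_arm = 26  ⇒  ω_arm = 13/45
sun–planet mesh: 26·(1−13/45) = −19·(ω_p−ω_arm)  ⇒  ω_p−ω_arm = -832/855
scale: ω_p−ω_arm = -832/855 × 1608 rpm = -1564.7439 rpm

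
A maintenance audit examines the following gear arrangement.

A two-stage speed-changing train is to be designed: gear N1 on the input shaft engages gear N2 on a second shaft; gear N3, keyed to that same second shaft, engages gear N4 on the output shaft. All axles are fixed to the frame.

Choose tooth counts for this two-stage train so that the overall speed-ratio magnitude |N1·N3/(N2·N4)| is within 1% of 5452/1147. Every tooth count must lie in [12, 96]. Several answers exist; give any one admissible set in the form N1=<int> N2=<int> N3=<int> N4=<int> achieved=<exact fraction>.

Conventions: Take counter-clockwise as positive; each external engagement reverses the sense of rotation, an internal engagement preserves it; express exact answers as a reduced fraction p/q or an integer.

N1=58 N2=31 N3=94 N4=37 achieved=5452/1147

2-stage fixed-axis compound train for ratio 5452/1147
target = 5452/1147 in lowest terms: an exact hit needs N1·N3 = k·5452 and N2·N4 = k·1147 for one integer k, every count in [12, 96]; additionally prefer no 1:1 stage (N1 ≠ N2, N3 ≠ N4)
k = 1: N1·N3 = 5452 = 58·94, N2·N4 = 1147 = 31·37
achieved = 58·94/(31·37) = 5452/1147; |achieved − target| = 0 ≤ 1363/28675 ✓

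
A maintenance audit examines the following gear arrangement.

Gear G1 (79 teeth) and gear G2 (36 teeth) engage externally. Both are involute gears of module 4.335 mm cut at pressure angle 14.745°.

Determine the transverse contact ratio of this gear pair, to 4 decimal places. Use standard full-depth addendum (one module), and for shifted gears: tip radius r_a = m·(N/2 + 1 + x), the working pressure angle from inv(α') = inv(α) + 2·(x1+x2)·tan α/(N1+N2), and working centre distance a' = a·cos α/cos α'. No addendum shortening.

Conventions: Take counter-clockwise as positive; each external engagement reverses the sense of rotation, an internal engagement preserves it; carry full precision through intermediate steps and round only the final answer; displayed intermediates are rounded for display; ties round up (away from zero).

2.1186

single-mesh involute tooth geometry (79T engaging 36T at module 4.335)
base radii: r_b1 = 165.593498, r_b2 = 75.460328
tip radii: r_a1 = 175.567500, r_a2 = 82.365000
no profile shift: α' = α, a' = a
action lengths: √(r_a1²−r_b1²) = 58.333015, √(r_a2²−r_b2²) = 33.011091
base pitch p_b = π·m·cos α = 13.170312
CR = (58.333015 + 33.011091 − 249.262500·sin 14.74500°)/13.170312 = 2.118585
contact ratio ≈ 2.1186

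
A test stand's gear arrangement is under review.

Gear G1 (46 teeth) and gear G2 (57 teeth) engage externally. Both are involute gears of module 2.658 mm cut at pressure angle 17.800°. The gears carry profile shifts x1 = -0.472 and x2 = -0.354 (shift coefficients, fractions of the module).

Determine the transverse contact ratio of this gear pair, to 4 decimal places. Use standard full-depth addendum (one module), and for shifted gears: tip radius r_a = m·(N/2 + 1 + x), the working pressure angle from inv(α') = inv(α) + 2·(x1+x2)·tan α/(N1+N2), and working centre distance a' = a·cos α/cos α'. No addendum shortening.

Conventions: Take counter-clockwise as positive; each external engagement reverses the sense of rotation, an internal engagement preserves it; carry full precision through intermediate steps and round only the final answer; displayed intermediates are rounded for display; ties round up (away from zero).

recognized (one external pair, fixed centres): single-mesh tooth geometry, m = 2.658, N1 = 46, N2 = 57
base radii: r_b1 = 58.207478, r_b2 = 72.126658
tip radii: r_a1 = 62.537424, r_a2 = 77.470068
inv(α') = inv(17.800°) + 2·(-0.472-0.354)·tan α/(46+57) = 0.00524676  ⇒  α' = 14.23981°
a' = a·cos α / cos α' = 136.8870·cos 17.800°/cos 14.23981° = 134.465635
action lengths: √(r_a1²−r_b1²) = 22.865233, √(r_a2²−r_b2²) = 28.272896
base pitch p_b = π·m·cos α = 7.950617
CR = (22.865233 + 28.272896 − 134.465635·sin 14.23981°)/7.950617 = 2.271793
contact ratio ≈ 2.2718

2.2718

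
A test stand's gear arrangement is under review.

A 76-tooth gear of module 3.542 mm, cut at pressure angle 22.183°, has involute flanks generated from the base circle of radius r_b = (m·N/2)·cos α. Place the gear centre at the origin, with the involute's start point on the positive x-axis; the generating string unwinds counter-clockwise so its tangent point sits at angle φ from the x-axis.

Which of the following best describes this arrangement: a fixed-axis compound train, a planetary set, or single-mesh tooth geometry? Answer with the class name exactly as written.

recognized (one wheel, involute flank): single-mesh tooth geometry, m = 3.542, N = 76
classification: single-mesh tooth geometry

single-mesh tooth geometry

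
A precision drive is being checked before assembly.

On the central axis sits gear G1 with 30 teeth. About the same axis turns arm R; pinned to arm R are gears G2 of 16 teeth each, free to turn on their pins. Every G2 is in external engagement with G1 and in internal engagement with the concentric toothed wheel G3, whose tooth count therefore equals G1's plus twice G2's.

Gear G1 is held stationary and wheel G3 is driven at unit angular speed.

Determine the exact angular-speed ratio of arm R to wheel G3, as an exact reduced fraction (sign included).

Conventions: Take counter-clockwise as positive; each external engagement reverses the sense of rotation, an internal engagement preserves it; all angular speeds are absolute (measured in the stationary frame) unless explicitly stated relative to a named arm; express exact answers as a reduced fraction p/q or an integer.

31/46

class = planetary set [G3 = 30+2·16 = 62; Willis about the carrier]
ring teeth: 30 + 2·16 = 62
30(ω_sun−ω_arm) = −62(ω_ring−ω_arm),  ω_sun = 0, ω_ring = 1
30(0−ω_arm) = −62(1−ω_arm)  ⇒  92·ω_arm = 62  ⇒  ω_arm = 31/46
ω_out/ω_in = 31/46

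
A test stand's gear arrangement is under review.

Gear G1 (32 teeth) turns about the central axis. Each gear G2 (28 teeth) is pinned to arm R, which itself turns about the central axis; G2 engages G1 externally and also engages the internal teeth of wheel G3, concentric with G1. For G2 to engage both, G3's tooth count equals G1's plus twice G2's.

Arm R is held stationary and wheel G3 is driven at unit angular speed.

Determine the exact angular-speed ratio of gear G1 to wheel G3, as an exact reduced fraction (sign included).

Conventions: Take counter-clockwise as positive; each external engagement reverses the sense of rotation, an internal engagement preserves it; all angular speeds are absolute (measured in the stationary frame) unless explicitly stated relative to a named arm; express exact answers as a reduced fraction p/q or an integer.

planetary set (32T centre, 28T on arm, 88T internal) — Willis relation
ring teeth: 32 + 2·28 = 88
32(ω_sun−ω_arm) = −88(ω_ring−ω_arm),  ω_arm = 0, ω_ring = 1
ω_sun = 0 − (88/32)(1−0) = -11/4
ω_out/ω_in = -11/4

-11/4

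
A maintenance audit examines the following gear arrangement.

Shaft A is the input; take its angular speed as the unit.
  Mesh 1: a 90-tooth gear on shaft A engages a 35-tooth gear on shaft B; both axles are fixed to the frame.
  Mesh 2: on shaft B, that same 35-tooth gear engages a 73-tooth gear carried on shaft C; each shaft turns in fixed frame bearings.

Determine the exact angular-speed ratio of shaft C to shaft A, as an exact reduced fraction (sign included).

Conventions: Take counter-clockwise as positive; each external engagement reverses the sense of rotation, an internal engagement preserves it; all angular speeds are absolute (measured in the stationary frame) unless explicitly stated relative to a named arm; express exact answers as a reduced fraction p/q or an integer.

class = fixed-axis compound train [2 meshes; 2 ratios multiply, 2 sense flips]
mesh 1 [90T→35T]: running ratio 18/7, sense −
mesh 2 [35T→73T]: running ratio 90/73, sense +
ω_out/ω_in = 90/73

90/73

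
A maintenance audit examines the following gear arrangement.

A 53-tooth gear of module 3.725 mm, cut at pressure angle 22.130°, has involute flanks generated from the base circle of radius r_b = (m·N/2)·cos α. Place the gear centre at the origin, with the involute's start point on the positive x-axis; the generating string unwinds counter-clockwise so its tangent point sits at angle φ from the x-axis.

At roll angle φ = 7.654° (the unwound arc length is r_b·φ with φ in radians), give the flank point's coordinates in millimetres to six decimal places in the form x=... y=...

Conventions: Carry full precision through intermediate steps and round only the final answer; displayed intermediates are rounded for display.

x=92.252769 y=0.072534

recognized (one wheel, involute flank): single-mesh tooth geometry, m = 3.725, N = 53
pitch radius r_p = m·N/2 = 3.725·53/2 = 98.712500
base radius r_b = r_p·cos α = 98.712500·cos 22.130° = 91.440500
roll angle φ = 7.654° = 0.13358750 rad
x = r_b·(cos φ + φ·sin φ) = 92.252769
y = r_b·(sin φ − φ·cos φ) = 0.072534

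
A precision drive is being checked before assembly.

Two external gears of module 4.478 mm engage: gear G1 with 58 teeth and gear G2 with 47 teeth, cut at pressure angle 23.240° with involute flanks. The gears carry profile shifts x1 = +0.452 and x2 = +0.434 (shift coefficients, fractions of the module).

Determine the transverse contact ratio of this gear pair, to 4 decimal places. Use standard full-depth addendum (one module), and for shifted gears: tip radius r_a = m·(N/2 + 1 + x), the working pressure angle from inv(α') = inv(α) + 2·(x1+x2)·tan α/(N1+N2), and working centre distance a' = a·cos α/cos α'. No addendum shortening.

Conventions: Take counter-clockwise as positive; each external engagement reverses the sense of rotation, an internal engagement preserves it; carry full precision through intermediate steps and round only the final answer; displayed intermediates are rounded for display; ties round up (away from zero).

1.5321

topology: single-mesh involute geometry — m = 4.478, 58T/47T pair
base radii: r_b1 = 119.325009, r_b2 = 96.694404
tip radii: r_a1 = 136.364056, r_a2 = 111.654452
inv(α') = inv(23.240°) + 2·(+0.452+0.434)·tan α/(58+47) = 0.03105975  ⇒  α' = 25.28209°
a' = a·cos α / cos α' = 235.0950·cos 23.240°/cos 25.28209° = 238.902423
action lengths: √(r_a1²−r_b1²) = 66.005287, √(r_a2²−r_b2²) = 55.829283
base pitch p_b = π·m·cos α = 12.926571
CR = (66.005287 + 55.829283 − 238.902423·sin 25.28209°)/12.926571 = 1.532135
contact ratio ≈ 1.5321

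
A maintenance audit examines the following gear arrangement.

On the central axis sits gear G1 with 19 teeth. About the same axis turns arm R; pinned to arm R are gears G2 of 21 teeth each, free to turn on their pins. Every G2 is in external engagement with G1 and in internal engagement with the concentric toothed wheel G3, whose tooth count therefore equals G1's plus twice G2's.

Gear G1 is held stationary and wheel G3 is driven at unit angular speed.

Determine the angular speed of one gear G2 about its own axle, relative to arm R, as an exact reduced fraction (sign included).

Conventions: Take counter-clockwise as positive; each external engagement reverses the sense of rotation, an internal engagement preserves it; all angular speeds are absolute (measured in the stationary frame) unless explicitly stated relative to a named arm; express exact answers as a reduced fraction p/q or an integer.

class = planetary set [G3 = 19+2·21 = 61; Willis about the carrier]
ring teeth: 19 + 2·21 = 61
19(ω_sun−ω_arm) = −61(ω_ring−ω_arm),  ω_sun = 0, ω_ring = 1
19(0−ω_arm) = −61(1−ω_arm)  ⇒  80·ω_arm = 61  ⇒  ω_arm = 61/80
sun–planet mesh: 19·(0−61/80) = −21·(ω_p−ω_arm)  ⇒  ω_p−ω_arm = 1159/1680
exact speed ratio = 1159/1680

1159/1680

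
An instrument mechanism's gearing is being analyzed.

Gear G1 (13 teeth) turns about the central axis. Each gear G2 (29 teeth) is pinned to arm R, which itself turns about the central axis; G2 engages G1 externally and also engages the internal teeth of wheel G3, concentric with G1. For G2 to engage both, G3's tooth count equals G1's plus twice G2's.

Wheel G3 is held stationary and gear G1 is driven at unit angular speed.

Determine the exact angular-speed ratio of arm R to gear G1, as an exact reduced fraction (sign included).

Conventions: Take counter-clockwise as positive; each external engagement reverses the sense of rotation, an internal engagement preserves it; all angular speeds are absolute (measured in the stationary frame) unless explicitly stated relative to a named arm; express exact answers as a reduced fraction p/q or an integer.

13/84

planetary set (13T centre, 29T on arm, 71T internal) — Willis relation
ring teeth: 13 + 2·29 = 71
13(ω_sun−ω_arm) = −71(ω_ring−ω_arm),  ω_ring = 0, ω_sun = 1
13(1−ω_arm) = −71(0−ω_arm)  ⇒  84·ω_arm = 13  ⇒  ω_arm = 13/84
ω_out/ω_in = 13/84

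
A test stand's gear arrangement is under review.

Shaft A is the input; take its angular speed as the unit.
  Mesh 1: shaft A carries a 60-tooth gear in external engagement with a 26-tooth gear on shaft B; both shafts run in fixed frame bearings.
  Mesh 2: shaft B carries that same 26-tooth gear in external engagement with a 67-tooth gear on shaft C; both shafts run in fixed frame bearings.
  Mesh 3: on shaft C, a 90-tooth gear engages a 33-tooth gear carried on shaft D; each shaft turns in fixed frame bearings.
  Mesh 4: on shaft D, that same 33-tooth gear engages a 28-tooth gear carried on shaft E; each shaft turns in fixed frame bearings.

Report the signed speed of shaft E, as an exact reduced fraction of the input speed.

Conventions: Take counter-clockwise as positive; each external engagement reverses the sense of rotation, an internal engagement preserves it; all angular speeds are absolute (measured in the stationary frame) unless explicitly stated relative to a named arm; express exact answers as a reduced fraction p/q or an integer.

4-mesh fixed-axis compound train (all bearings frame-fixed)
mesh 1 [60T→26T]: |ω|/ω_in = 1×60/26 = 30/13, sense flips to −
mesh 2 [26T→67T]: |ω|/ω_in = (30/13)×26/67 = 60/67, sense flips to +
mesh 3 [90T→33T]: |ω|/ω_in = (60/67)×90/33 = 1800/737, sense flips to −
mesh 4 [33T→28T]: |ω|/ω_in = (1800/737)×33/28 = 1350/469, sense flips to +
signed output speed (× input speed) = 1350/469

1350/469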